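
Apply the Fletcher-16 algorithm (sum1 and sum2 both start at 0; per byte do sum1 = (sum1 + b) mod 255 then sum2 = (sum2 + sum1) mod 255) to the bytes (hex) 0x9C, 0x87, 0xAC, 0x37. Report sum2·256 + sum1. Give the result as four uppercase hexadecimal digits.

Running sums (mod 255):
  after byte 0 (0x9C): sum1=156, sum2=156
  after byte 1 (0x87): sum1=36, sum2=192
  after byte 2 (0xAC): sum1=208, sum2=145
  after byte 3 (0x37): sum1=8, sum2=153
Checksum = sum2·256 + sum1 = 153·256 + 8 = 39176 = 0x9908.

9908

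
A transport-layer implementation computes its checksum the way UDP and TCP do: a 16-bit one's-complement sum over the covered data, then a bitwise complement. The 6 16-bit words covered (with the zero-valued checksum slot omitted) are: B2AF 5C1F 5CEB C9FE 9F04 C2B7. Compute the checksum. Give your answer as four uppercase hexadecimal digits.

688A

One's-complement addition (fold any carry out of bit 15 back into bit 0):
  0xB2AF + 0x5C1F = 0x10ECE → wrap carry → 0x0ECF
  0x0ECF + 0x5CEB = 0x06BBA
  0x6BBA + 0xC9FE = 0x135B8 → wrap carry → 0x35B9
  0x35B9 + 0x9F04 = 0x0D4BD
  0xD4BD + 0xC2B7 = 0x19774 → wrap carry → 0x9775
One's-complement sum = 0x9775.
Checksum = ~0x9775 & 0xFFFF = 0x688A.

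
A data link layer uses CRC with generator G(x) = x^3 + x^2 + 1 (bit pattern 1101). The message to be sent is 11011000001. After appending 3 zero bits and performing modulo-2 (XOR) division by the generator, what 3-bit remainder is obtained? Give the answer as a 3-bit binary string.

001

Append 3 zeros: 11011000001000. Divide by 1101 (XOR where the leading bit is 1):
  pos 0: 1101 XOR 1101 = 0000
  pos 4: 1000 XOR 1101 = 0101
  pos 5: 1010 XOR 1101 = 0111
  pos 6: 1110 XOR 1101 = 0011
  pos 8: 1110 XOR 1101 = 0011
  pos 10: 1100 XOR 1101 = 0001
Remainder (last 3 bits) = 001. This is the CRC / FCS.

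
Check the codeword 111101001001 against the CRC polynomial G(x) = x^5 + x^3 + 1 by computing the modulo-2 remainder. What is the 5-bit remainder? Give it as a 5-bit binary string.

00000

Modulo-2 division of 111101001001 by 101001:
  pos 0: 111101 XOR 101001 = 010100
  pos 1: 101000 XOR 101001 = 000001
  pos 6: 101001 XOR 101001 = 000000
Remainder = 00000 (zero — the frame passes the CRC check).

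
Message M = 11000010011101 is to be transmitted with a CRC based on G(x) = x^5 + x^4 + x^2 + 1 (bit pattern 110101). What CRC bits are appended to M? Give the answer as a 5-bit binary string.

00001

Append 5 zeros: 1100001001110100000. Divide by 110101 (XOR where the leading bit is 1):
  pos 0: 110000 XOR 110101 = 000101
  pos 3: 101100 XOR 110101 = 011001
  pos 4: 110011 XOR 110101 = 000110
  pos 7: 110110 XOR 110101 = 000011
  pos 11: 111000 XOR 110101 = 001101
  pos 13: 110100 XOR 110101 = 000001
Remainder (last 5 bits) = 00001. This is the CRC / FCS.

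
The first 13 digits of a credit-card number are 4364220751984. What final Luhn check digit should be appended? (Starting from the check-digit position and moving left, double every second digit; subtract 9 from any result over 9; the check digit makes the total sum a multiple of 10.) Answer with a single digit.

Partial digits right→left: 4 8 9 1 5 7 0 2 2 4 6 3 4
Double every second digit counting from the check-digit position (so the 1st, 3rd, 5th, ... of the partial from the right).
  doubled (with −9 where >9): 8 9 1 0 4 3 8 → sum 33
  kept as-is: 8 1 7 2 4 3 → sum 25
Total = 33 + 25 = 58.
Check digit = (10 − (58 mod 10)) mod 10 = 2.

2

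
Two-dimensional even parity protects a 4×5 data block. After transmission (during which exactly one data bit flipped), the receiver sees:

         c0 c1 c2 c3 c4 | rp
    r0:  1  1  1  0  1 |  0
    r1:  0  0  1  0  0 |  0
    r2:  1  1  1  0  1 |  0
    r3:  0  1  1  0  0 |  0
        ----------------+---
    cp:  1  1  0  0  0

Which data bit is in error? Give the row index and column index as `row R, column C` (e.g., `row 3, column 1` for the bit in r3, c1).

row 1, column 0

Recompute each row's even parity and compare to rp:
  r0: data parity 0, sent rp 0 → ok
  r1: data parity 1, sent rp 0 → mismatch
  r2: data parity 0, sent rp 0 → ok
  r3: data parity 0, sent rp 0 → ok
Recompute each column's even parity and compare to cp:
  c0: data parity 0, sent cp 1 → mismatch
  c1: data parity 1, sent cp 1 → ok
  c2: data parity 0, sent cp 0 → ok
  c3: data parity 0, sent cp 0 → ok
  c4: data parity 0, sent cp 0 → ok
Exactly one row (r1) and one column (c0) fail → the flipped bit is at their intersection.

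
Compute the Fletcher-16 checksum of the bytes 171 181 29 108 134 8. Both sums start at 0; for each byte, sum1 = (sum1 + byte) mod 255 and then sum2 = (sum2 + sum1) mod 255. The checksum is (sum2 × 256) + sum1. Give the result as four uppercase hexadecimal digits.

Running sums (mod 255):
  after byte 0 (171): sum1=171, sum2=171
  after byte 1 (181): sum1=97, sum2=13
  after byte 2 (29): sum1=126, sum2=139
  after byte 3 (108): sum1=234, sum2=118
  after byte 4 (134): sum1=113, sum2=231
  after byte 5 (8): sum1=121, sum2=97
Checksum = sum2·256 + sum1 = 97·256 + 121 = 24953 = 0x6179.

6179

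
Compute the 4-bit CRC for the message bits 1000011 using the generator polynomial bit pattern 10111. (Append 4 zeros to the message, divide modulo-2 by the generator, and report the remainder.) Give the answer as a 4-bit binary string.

0001

Append 4 zeros: 10000110000. Divide by 10111 (XOR where the leading bit is 1):
  pos 0: 10000 XOR 10111 = 00111
  pos 2: 11111 XOR 10111 = 01000
  pos 3: 10000 XOR 10111 = 00111
  pos 5: 11100 XOR 10111 = 01011
  pos 6: 10110 XOR 10111 = 00001
Remainder (last 4 bits) = 0001. This is the CRC / FCS.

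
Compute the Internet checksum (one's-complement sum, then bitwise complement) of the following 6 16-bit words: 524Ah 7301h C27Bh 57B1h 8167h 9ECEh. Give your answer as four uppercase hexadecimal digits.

0051

One's-complement addition (fold any carry out of bit 15 back into bit 0):
  0x524A + 0x7301 = 0x0C54B
  0xC54B + 0xC27B = 0x187C6 → wrap carry → 0x87C7
  0x87C7 + 0x57B1 = 0x0DF78
  0xDF78 + 0x8167 = 0x160DF → wrap carry → 0x60E0
  0x60E0 + 0x9ECE = 0x0FFAE
One's-complement sum = 0xFFAE.
Checksum = ~0xFFAE & 0xFFFF = 0x0051.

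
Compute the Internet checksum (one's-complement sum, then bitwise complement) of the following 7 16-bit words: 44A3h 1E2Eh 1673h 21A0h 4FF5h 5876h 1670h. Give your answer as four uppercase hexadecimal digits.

A63F

One's-complement addition (fold any carry out of bit 15 back into bit 0):
  0x44A3 + 0x1E2E = 0x062D1
  0x62D1 + 0x1673 = 0x07944
  0x7944 + 0x21A0 = 0x09AE4
  0x9AE4 + 0x4FF5 = 0x0EAD9
  0xEAD9 + 0x5876 = 0x1434F → wrap carry → 0x4350
  0x4350 + 0x1670 = 0x059C0
One's-complement sum = 0x59C0.
Checksum = ~0x59C0 & 0xFFFF = 0xA63F.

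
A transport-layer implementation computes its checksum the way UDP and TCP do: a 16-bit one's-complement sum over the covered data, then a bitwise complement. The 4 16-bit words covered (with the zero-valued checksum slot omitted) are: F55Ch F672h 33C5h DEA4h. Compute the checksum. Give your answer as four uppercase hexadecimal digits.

01C6

One's-complement addition (fold any carry out of bit 15 back into bit 0):
  0xF55C + 0xF672 = 0x1EBCE → wrap carry → 0xEBCF
  0xEBCF + 0x33C5 = 0x11F94 → wrap carry → 0x1F95
  0x1F95 + 0xDEA4 = 0x0FE39
One's-complement sum = 0xFE39.
Checksum = ~0xFE39 & 0xFFFF = 0x01C6.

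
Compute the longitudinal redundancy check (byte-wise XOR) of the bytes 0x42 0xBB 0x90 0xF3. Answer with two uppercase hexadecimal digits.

XOR the bytes together:
  start with 0x42
  0x42 ⊕ 0xBB = 0xF9
  0xF9 ⊕ 0x90 = 0x69
  0x69 ⊕ 0xF3 = 0x9A

9A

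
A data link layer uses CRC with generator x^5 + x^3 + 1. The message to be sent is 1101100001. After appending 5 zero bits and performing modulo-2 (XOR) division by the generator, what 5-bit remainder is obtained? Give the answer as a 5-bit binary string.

00011

Append 5 zeros: 110110000100000. Divide by 101001 (XOR where the leading bit is 1):
  pos 0: 110110 XOR 101001 = 011111
  pos 1: 111110 XOR 101001 = 010111
  pos 2: 101110 XOR 101001 = 000111
  pos 5: 111010 XOR 101001 = 010011
  pos 6: 100110 XOR 101001 = 001111
  pos 8: 111100 XOR 101001 = 010101
  pos 9: 101010 XOR 101001 = 000011
Remainder (last 5 bits) = 00011. This is the CRC / FCS.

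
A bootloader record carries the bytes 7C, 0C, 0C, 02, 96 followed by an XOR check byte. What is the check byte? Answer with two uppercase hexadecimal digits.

E8

XOR the bytes together:
  start with 0x7C
  0x7C ⊕ 0x0C = 0x70
  0x70 ⊕ 0x0C = 0x7C
  0x7C ⊕ 0x02 = 0x7E
  0x7E ⊕ 0x96 = 0xE8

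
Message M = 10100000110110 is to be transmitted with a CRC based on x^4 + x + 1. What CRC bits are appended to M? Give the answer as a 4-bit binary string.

Append 4 zeros: 101000001101100000. Divide by 10011 (XOR where the leading bit is 1):
  pos 0: 10100 XOR 10011 = 00111
  pos 2: 11100 XOR 10011 = 01111
  pos 3: 11110 XOR 10011 = 01101
  pos 4: 11011 XOR 10011 = 01000
  pos 5: 10001 XOR 10011 = 00010
  pos 8: 10011 XOR 10011 = 00000
Remainder (last 4 bits) = 0000. This is the CRC / FCS.

0000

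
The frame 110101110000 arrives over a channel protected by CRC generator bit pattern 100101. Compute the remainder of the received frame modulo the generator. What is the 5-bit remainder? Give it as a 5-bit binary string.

Modulo-2 division of 110101110000 by 100101:
  pos 0: 110101 XOR 100101 = 010000
  pos 1: 100001 XOR 100101 = 000100
  pos 4: 100100 XOR 100101 = 000001
Remainder = 00100 (nonzero — an error is detected).

00100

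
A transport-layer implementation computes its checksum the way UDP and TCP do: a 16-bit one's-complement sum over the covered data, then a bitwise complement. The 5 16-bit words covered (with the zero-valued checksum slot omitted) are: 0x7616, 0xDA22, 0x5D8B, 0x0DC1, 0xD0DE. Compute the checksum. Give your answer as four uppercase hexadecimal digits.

One's-complement addition (fold any carry out of bit 15 back into bit 0):
  0x7616 + 0xDA22 = 0x15038 → wrap carry → 0x5039
  0x5039 + 0x5D8B = 0x0ADC4
  0xADC4 + 0x0DC1 = 0x0BB85
  0xBB85 + 0xD0DE = 0x18C63 → wrap carry → 0x8C64
One's-complement sum = 0x8C64.
Checksum = ~0x8C64 & 0xFFFF = 0x739B.

739B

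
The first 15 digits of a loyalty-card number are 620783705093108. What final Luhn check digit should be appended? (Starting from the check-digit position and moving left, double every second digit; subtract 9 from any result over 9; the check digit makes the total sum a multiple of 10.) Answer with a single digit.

1

Partial digits right→left: 8 0 1 3 9 0 5 0 7 3 8 7 0 2 6
Double every second digit counting from the check-digit position (so the 1st, 3rd, 5th, ... of the partial from the right).
  doubled (with −9 where >9): 7 2 9 1 5 7 0 3 → sum 34
  kept as-is: 0 3 0 0 3 7 2 → sum 15
Total = 34 + 15 = 49.
Check digit = (10 − (49 mod 10)) mod 10 = 1.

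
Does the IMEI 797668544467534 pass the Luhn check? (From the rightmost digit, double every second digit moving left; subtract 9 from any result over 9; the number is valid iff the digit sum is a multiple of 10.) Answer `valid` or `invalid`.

valid

From the right, keep odd positions and double even positions (subtract 9 from any doubled value over 9):
  doubled (positions 2,4,...): 6 5 8 8 7 3 9 → sum 46
  kept (positions 1,3,...): 4 5 6 4 5 6 7 7 → sum 44
Total = 90.
90 mod 10 = 0, so the number is valid.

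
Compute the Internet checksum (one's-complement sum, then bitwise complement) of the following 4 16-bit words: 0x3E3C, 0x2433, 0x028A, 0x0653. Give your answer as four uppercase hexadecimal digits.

One's-complement addition (fold any carry out of bit 15 back into bit 0):
  0x3E3C + 0x2433 = 0x0626F
  0x626F + 0x028A = 0x064F9
  0x64F9 + 0x0653 = 0x06B4C
One's-complement sum = 0x6B4C.
Checksum = ~0x6B4C & 0xFFFF = 0x94B3.

94B3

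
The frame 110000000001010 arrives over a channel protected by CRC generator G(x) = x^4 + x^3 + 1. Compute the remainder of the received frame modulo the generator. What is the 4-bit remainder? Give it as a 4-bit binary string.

Modulo-2 division of 110000000001010 by 11001:
  pos 0: 11000 XOR 11001 = 00001
  pos 4: 10000 XOR 11001 = 01001
  pos 5: 10010 XOR 11001 = 01011
  pos 6: 10110 XOR 11001 = 01111
  pos 7: 11111 XOR 11001 = 00110
  pos 9: 11001 XOR 11001 = 00000
Remainder = 0000 (zero — the frame passes the CRC check).

0000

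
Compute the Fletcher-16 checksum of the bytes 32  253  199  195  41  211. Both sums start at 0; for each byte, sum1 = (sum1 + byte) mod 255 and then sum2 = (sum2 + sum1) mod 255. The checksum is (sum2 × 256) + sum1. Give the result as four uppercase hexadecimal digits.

47A6

Running sums (mod 255):
  after byte 0 (32): sum1=32, sum2=32
  after byte 1 (253): sum1=30, sum2=62
  after byte 2 (199): sum1=229, sum2=36
  after byte 3 (195): sum1=169, sum2=205
  after byte 4 (41): sum1=210, sum2=160
  after byte 5 (211): sum1=166, sum2=71
Checksum = sum2·256 + sum1 = 71·256 + 166 = 18342 = 0x47A6.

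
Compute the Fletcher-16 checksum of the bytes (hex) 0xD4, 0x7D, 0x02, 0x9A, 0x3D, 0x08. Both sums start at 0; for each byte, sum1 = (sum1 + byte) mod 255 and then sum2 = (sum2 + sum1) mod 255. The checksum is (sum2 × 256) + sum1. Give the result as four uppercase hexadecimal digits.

CA34

Running sums (mod 255):
  after byte 0 (0xD4): sum1=212, sum2=212
  after byte 1 (0x7D): sum1=82, sum2=39
  after byte 2 (0x02): sum1=84, sum2=123
  after byte 3 (0x9A): sum1=238, sum2=106
  after byte 4 (0x3D): sum1=44, sum2=150
  after byte 5 (0x08): sum1=52, sum2=202
Checksum = sum2·256 + sum1 = 202·256 + 52 = 51764 = 0xCA34.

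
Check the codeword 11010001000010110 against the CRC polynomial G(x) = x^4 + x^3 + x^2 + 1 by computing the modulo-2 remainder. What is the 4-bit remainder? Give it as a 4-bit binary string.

Modulo-2 division of 11010001000010110 by 11101:
  pos 0: 11010 XOR 11101 = 00111
  pos 2: 11100 XOR 11101 = 00001
  pos 6: 11000 XOR 11101 = 00101
  pos 8: 10101 XOR 11101 = 01000
  pos 9: 10000 XOR 11101 = 01101
  pos 10: 11011 XOR 11101 = 00110
  pos 12: 11010 XOR 11101 = 00111
Remainder = 0111 (nonzero — an error is detected).

0111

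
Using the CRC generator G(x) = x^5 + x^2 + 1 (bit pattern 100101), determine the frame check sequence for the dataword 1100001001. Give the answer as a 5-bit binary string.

01001

Append 5 zeros: 110000100100000. Divide by 100101 (XOR where the leading bit is 1):
  pos 0: 110000 XOR 100101 = 010101
  pos 1: 101011 XOR 100101 = 001110
  pos 3: 111000 XOR 100101 = 011101
  pos 4: 111011 XOR 100101 = 011110
  pos 5: 111100 XOR 100101 = 011001
  pos 6: 110010 XOR 100101 = 010111
  pos 7: 101110 XOR 100101 = 001011
  pos 9: 101100 XOR 100101 = 001001
Remainder (last 5 bits) = 01001. This is the CRC / FCS.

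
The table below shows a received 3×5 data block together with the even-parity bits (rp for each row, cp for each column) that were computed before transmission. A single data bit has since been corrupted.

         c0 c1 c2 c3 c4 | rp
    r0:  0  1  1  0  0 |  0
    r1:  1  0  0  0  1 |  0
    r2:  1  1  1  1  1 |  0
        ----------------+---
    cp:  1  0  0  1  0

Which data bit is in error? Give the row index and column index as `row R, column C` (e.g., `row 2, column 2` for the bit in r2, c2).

row 2, column 0

Recompute each row's even parity and compare to rp:
  r0: data parity 0, sent rp 0 → ok
  r1: data parity 0, sent rp 0 → ok
  r2: data parity 1, sent rp 0 → mismatch
Recompute each column's even parity and compare to cp:
  c0: data parity 0, sent cp 1 → mismatch
  c1: data parity 0, sent cp 0 → ok
  c2: data parity 0, sent cp 0 → ok
  c3: data parity 1, sent cp 1 → ok
  c4: data parity 0, sent cp 0 → ok
Exactly one row (r2) and one column (c0) fail → the flipped bit is at their intersection.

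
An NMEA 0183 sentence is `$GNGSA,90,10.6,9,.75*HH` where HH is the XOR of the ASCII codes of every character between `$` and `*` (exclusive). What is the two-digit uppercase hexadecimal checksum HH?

59

XOR the ASCII codes of the payload characters:
  'G' = 0x47 → acc = 0x47
  'N' = 0x4E → acc = 0x09
  'G' = 0x47 → acc = 0x4E
  'S' = 0x53 → acc = 0x1D
  'A' = 0x41 → acc = 0x5C
  ',' = 0x2C → acc = 0x70
  '9' = 0x39 → acc = 0x49
  '0' = 0x30 → acc = 0x79
  ',' = 0x2C → acc = 0x55
  '1' = 0x31 → acc = 0x64
  '0' = 0x30 → acc = 0x54
  '.' = 0x2E → acc = 0x7A
  '6' = 0x36 → acc = 0x4C
  ',' = 0x2C → acc = 0x60
  '9' = 0x39 → acc = 0x59
  ',' = 0x2C → acc = 0x75
  '.' = 0x2E → acc = 0x5B
  '7' = 0x37 → acc = 0x6C
  '5' = 0x35 → acc = 0x59
Checksum = 0x59.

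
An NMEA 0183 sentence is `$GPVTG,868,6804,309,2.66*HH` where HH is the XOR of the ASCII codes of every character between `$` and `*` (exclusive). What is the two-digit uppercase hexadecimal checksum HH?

XOR the ASCII codes of the payload characters:
  'G' = 0x47 → acc = 0x47
  'P' = 0x50 → acc = 0x17
  'V' = 0x56 → acc = 0x41
  'T' = 0x54 → acc = 0x15
  'G' = 0x47 → acc = 0x52
  ',' = 0x2C → acc = 0x7E
  '8' = 0x38 → acc = 0x46
  '6' = 0x36 → acc = 0x70
  '8' = 0x38 → acc = 0x48
  ',' = 0x2C → acc = 0x64
  '6' = 0x36 → acc = 0x52
  '8' = 0x38 → acc = 0x6A
  '0' = 0x30 → acc = 0x5A
  '4' = 0x34 → acc = 0x6E
  ',' = 0x2C → acc = 0x42
  '3' = 0x33 → acc = 0x71
  '0' = 0x30 → acc = 0x41
  '9' = 0x39 → acc = 0x78
  ',' = 0x2C → acc = 0x54
  '2' = 0x32 → acc = 0x66
  '.' = 0x2E → acc = 0x48
  '6' = 0x36 → acc = 0x7E
  '6' = 0x36 → acc = 0x48
Checksum = 0x48.

48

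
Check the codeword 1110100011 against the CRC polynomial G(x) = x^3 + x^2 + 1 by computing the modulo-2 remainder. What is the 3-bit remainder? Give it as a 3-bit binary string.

Modulo-2 division of 1110100011 by 1101:
  pos 0: 1110 XOR 1101 = 0011
  pos 2: 1110 XOR 1101 = 0011
  pos 4: 1100 XOR 1101 = 0001
Remainder = 111 (nonzero — an error is detected).

111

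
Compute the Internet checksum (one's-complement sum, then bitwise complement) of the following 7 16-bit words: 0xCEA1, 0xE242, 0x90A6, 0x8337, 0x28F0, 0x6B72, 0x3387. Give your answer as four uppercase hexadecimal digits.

One's-complement addition (fold any carry out of bit 15 back into bit 0):
  0xCEA1 + 0xE242 = 0x1B0E3 → wrap carry → 0xB0E4
  0xB0E4 + 0x90A6 = 0x1418A → wrap carry → 0x418B
  0x418B + 0x8337 = 0x0C4C2
  0xC4C2 + 0x28F0 = 0x0EDB2
  0xEDB2 + 0x6B72 = 0x15924 → wrap carry → 0x5925
  0x5925 + 0x3387 = 0x08CAC
One's-complement sum = 0x8CAC.
Checksum = ~0x8CAC & 0xFFFF = 0x7353.

7353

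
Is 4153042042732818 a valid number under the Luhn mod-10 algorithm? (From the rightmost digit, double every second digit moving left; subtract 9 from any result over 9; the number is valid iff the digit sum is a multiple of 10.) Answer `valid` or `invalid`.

invalid

From the right, keep odd positions and double even positions (subtract 9 from any doubled value over 9):
  doubled (positions 2,4,...): 2 4 5 8 4 0 1 8 → sum 32
  kept (positions 1,3,...): 8 8 3 2 0 4 3 1 → sum 29
Total = 61.
61 mod 10 = 1, so the number is invalid.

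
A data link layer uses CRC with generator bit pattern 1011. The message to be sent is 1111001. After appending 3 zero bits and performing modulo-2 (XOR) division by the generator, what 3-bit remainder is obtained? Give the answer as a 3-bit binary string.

001

Append 3 zeros: 1111001000. Divide by 1011 (XOR where the leading bit is 1):
  pos 0: 1111 XOR 1011 = 0100
  pos 1: 1000 XOR 1011 = 0011
  pos 3: 1101 XOR 1011 = 0110
  pos 4: 1100 XOR 1011 = 0111
  pos 5: 1110 XOR 1011 = 0101
  pos 6: 1010 XOR 1011 = 0001
Remainder (last 3 bits) = 001. This is the CRC / FCS.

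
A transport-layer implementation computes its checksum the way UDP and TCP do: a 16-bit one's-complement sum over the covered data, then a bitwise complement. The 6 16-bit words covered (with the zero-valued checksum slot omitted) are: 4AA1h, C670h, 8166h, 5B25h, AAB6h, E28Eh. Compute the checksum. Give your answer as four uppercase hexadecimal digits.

851C

One's-complement addition (fold any carry out of bit 15 back into bit 0):
  0x4AA1 + 0xC670 = 0x11111 → wrap carry → 0x1112
  0x1112 + 0x8166 = 0x09278
  0x9278 + 0x5B25 = 0x0ED9D
  0xED9D + 0xAAB6 = 0x19853 → wrap carry → 0x9854
  0x9854 + 0xE28E = 0x17AE2 → wrap carry → 0x7AE3
One's-complement sum = 0x7AE3.
Checksum = ~0x7AE3 & 0xFFFF = 0x851C.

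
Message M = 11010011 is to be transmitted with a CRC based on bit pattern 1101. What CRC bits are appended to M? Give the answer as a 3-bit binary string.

010

Append 3 zeros: 11010011000. Divide by 1101 (XOR where the leading bit is 1):
  pos 0: 1101 XOR 1101 = 0000
  pos 6: 1100 XOR 1101 = 0001
Remainder (last 3 bits) = 010. This is the CRC / FCS.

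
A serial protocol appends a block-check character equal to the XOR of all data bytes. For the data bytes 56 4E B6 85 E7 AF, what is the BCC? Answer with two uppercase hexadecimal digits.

63

XOR the bytes together:
  start with 0x56
  0x56 ⊕ 0x4E = 0x18
  0x18 ⊕ 0xB6 = 0xAE
  0xAE ⊕ 0x85 = 0x2B
  0x2B ⊕ 0xE7 = 0xCC
  0xCC ⊕ 0xAF = 0x63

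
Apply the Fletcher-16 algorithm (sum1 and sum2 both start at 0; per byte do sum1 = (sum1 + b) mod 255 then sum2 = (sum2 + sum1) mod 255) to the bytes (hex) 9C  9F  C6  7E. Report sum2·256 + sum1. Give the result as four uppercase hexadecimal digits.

5D81

Running sums (mod 255):
  after byte 0 (9C): sum1=156, sum2=156
  after byte 1 (9F): sum1=60, sum2=216
  after byte 2 (C6): sum1=3, sum2=219
  after byte 3 (7E): sum1=129, sum2=93
Checksum = sum2·256 + sum1 = 93·256 + 129 = 23937 = 0x5D81.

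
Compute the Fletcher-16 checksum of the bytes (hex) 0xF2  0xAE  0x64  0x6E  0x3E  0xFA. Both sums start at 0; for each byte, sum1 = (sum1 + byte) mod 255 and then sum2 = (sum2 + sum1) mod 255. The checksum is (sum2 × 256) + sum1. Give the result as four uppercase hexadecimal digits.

Running sums (mod 255):
  after byte 0 (0xF2): sum1=242, sum2=242
  after byte 1 (0xAE): sum1=161, sum2=148
  after byte 2 (0x64): sum1=6, sum2=154
  after byte 3 (0x6E): sum1=116, sum2=15
  after byte 4 (0x3E): sum1=178, sum2=193
  after byte 5 (0xFA): sum1=173, sum2=111
Checksum = sum2·256 + sum1 = 111·256 + 173 = 28589 = 0x6FAD.

6FAD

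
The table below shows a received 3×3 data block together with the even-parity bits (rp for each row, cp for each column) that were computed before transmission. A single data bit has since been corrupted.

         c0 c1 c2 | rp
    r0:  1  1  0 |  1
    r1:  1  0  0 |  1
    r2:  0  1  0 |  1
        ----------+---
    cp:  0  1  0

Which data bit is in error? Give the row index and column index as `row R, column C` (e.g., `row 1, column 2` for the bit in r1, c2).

Recompute each row's even parity and compare to rp:
  r0: data parity 0, sent rp 1 → mismatch
  r1: data parity 1, sent rp 1 → ok
  r2: data parity 1, sent rp 1 → ok
Recompute each column's even parity and compare to cp:
  c0: data parity 0, sent cp 0 → ok
  c1: data parity 0, sent cp 1 → mismatch
  c2: data parity 0, sent cp 0 → ok
Exactly one row (r0) and one column (c1) fail → the flipped bit is at their intersection.

row 0, column 1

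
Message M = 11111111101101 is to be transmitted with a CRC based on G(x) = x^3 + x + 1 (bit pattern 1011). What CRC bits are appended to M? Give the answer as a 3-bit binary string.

Append 3 zeros: 11111111101101000. Divide by 1011 (XOR where the leading bit is 1):
  pos 0: 1111 XOR 1011 = 0100
  pos 1: 1001 XOR 1011 = 0010
  pos 3: 1011 XOR 1011 = 0000
  pos 7: 1101 XOR 1011 = 0110
  pos 8: 1101 XOR 1011 = 0110
  pos 9: 1100 XOR 1011 = 0111
  pos 10: 1111 XOR 1011 = 0100
  pos 11: 1000 XOR 1011 = 0011
  pos 13: 1100 XOR 1011 = 0111
Remainder (last 3 bits) = 111. This is the CRC / FCS.

111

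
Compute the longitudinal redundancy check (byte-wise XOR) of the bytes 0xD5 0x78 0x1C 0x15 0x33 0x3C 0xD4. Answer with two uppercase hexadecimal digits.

7F

XOR the bytes together:
  start with 0xD5
  0xD5 ⊕ 0x78 = 0xAD
  0xAD ⊕ 0x1C = 0xB1
  0xB1 ⊕ 0x15 = 0xA4
  0xA4 ⊕ 0x33 = 0x97
  0x97 ⊕ 0x3C = 0xAB
  0xAB ⊕ 0xD4 = 0x7F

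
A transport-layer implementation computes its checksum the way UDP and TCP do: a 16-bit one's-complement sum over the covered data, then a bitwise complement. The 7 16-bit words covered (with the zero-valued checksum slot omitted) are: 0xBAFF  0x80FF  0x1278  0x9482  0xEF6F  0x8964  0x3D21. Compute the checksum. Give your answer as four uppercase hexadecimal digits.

6710

One's-complement addition (fold any carry out of bit 15 back into bit 0):
  0xBAFF + 0x80FF = 0x13BFE → wrap carry → 0x3BFF
  0x3BFF + 0x1278 = 0x04E77
  0x4E77 + 0x9482 = 0x0E2F9
  0xE2F9 + 0xEF6F = 0x1D268 → wrap carry → 0xD269
  0xD269 + 0x8964 = 0x15BCD → wrap carry → 0x5BCE
  0x5BCE + 0x3D21 = 0x098EF
One's-complement sum = 0x98EF.
Checksum = ~0x98EF & 0xFFFF = 0x6710.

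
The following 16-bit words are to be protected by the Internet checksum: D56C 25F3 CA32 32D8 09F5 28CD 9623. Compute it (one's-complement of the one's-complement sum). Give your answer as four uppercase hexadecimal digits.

One's-complement addition (fold any carry out of bit 15 back into bit 0):
  0xD56C + 0x25F3 = 0x0FB5F
  0xFB5F + 0xCA32 = 0x1C591 → wrap carry → 0xC592
  0xC592 + 0x32D8 = 0x0F86A
  0xF86A + 0x09F5 = 0x1025F → wrap carry → 0x0260
  0x0260 + 0x28CD = 0x02B2D
  0x2B2D + 0x9623 = 0x0C150
One's-complement sum = 0xC150.
Checksum = ~0xC150 & 0xFFFF = 0x3EAF.

3EAF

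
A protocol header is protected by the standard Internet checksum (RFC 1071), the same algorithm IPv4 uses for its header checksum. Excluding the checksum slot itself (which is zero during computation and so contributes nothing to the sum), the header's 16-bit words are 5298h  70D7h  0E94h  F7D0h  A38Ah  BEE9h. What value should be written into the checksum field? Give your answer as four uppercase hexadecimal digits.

D3B6

One's-complement addition (fold any carry out of bit 15 back into bit 0):
  0x5298 + 0x70D7 = 0x0C36F
  0xC36F + 0x0E94 = 0x0D203
  0xD203 + 0xF7D0 = 0x1C9D3 → wrap carry → 0xC9D4
  0xC9D4 + 0xA38A = 0x16D5E → wrap carry → 0x6D5F
  0x6D5F + 0xBEE9 = 0x12C48 → wrap carry → 0x2C49
One's-complement sum = 0x2C49.
Checksum = ~0x2C49 & 0xFFFF = 0xD3B6.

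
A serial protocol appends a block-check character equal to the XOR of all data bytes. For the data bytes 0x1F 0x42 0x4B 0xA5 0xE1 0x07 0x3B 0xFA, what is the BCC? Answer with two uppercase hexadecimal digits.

94

XOR the bytes together:
  start with 0x1F
  0x1F ⊕ 0x42 = 0x5D
  0x5D ⊕ 0x4B = 0x16
  0x16 ⊕ 0xA5 = 0xB3
  0xB3 ⊕ 0xE1 = 0x52
  0x52 ⊕ 0x07 = 0x55
  0x55 ⊕ 0x3B = 0x6E
  0x6E ⊕ 0xFA = 0x94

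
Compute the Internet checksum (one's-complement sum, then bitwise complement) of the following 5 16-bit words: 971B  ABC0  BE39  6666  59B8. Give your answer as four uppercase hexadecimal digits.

3ECB

One's-complement addition (fold any carry out of bit 15 back into bit 0):
  0x971B + 0xABC0 = 0x142DB → wrap carry → 0x42DC
  0x42DC + 0xBE39 = 0x10115 → wrap carry → 0x0116
  0x0116 + 0x6666 = 0x0677C
  0x677C + 0x59B8 = 0x0C134
One's-complement sum = 0xC134.
Checksum = ~0xC134 & 0xFFFF = 0x3ECB.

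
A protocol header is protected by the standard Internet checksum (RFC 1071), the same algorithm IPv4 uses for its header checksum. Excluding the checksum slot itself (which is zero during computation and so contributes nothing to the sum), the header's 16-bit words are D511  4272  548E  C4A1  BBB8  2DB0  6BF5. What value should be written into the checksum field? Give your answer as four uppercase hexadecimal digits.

One's-complement addition (fold any carry out of bit 15 back into bit 0):
  0xD511 + 0x4272 = 0x11783 → wrap carry → 0x1784
  0x1784 + 0x548E = 0x06C12
  0x6C12 + 0xC4A1 = 0x130B3 → wrap carry → 0x30B4
  0x30B4 + 0xBBB8 = 0x0EC6C
  0xEC6C + 0x2DB0 = 0x11A1C → wrap carry → 0x1A1D
  0x1A1D + 0x6BF5 = 0x08612
One's-complement sum = 0x8612.
Checksum = ~0x8612 & 0xFFFF = 0x79ED.

79ED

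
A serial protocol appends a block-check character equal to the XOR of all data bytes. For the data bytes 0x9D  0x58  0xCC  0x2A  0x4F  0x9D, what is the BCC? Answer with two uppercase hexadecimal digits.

F1

XOR the bytes together:
  start with 0x9D
  0x9D ⊕ 0x58 = 0xC5
  0xC5 ⊕ 0xCC = 0x09
  0x09 ⊕ 0x2A = 0x23
  0x23 ⊕ 0x4F = 0x6C
  0x6C ⊕ 0x9D = 0xF1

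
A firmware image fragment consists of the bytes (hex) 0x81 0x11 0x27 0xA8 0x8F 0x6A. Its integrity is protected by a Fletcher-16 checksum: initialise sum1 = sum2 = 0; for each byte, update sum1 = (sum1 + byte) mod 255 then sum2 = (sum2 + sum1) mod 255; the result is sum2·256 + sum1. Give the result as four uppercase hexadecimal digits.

7E5C

Running sums (mod 255):
  after byte 0 (0x81): sum1=129, sum2=129
  after byte 1 (0x11): sum1=146, sum2=20
  after byte 2 (0x27): sum1=185, sum2=205
  after byte 3 (0xA8): sum1=98, sum2=48
  after byte 4 (0x8F): sum1=241, sum2=34
  after byte 5 (0x6A): sum1=92, sum2=126
Checksum = sum2·256 + sum1 = 126·256 + 92 = 32348 = 0x7E5C.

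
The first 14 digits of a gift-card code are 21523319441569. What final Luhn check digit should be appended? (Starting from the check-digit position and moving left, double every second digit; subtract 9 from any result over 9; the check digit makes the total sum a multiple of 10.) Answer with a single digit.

Partial digits right→left: 9 6 5 1 4 4 9 1 3 3 2 5 1 2
Double every second digit counting from the check-digit position (so the 1st, 3rd, 5th, ... of the partial from the right).
  doubled (with −9 where >9): 9 1 8 9 6 4 2 → sum 39
  kept as-is: 6 1 4 1 3 5 2 → sum 22
Total = 39 + 22 = 61.
Check digit = (10 − (61 mod 10)) mod 10 = 9.

9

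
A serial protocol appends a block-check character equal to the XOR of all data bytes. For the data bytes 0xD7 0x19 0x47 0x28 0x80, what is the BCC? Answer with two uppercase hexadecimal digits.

21

XOR the bytes together:
  start with 0xD7
  0xD7 ⊕ 0x19 = 0xCE
  0xCE ⊕ 0x47 = 0x89
  0x89 ⊕ 0x28 = 0xA1
  0xA1 ⊕ 0x80 = 0x21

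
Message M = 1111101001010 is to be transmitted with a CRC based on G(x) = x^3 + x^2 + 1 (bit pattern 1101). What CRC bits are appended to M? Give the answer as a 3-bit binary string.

Append 3 zeros: 1111101001010000. Divide by 1101 (XOR where the leading bit is 1):
  pos 0: 1111 XOR 1101 = 0010
  pos 2: 1010 XOR 1101 = 0111
  pos 3: 1111 XOR 1101 = 0010
  pos 5: 1000 XOR 1101 = 0101
  pos 6: 1011 XOR 1101 = 0110
  pos 7: 1100 XOR 1101 = 0001
  pos 10: 1100 XOR 1101 = 0001
Remainder (last 3 bits) = 100. This is the CRC / FCS.

100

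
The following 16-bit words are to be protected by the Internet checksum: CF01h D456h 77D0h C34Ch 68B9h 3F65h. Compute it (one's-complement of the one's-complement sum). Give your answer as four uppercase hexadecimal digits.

796B

One's-complement addition (fold any carry out of bit 15 back into bit 0):
  0xCF01 + 0xD456 = 0x1A357 → wrap carry → 0xA358
  0xA358 + 0x77D0 = 0x11B28 → wrap carry → 0x1B29
  0x1B29 + 0xC34C = 0x0DE75
  0xDE75 + 0x68B9 = 0x1472E → wrap carry → 0x472F
  0x472F + 0x3F65 = 0x08694
One's-complement sum = 0x8694.
Checksum = ~0x8694 & 0xFFFF = 0x796B.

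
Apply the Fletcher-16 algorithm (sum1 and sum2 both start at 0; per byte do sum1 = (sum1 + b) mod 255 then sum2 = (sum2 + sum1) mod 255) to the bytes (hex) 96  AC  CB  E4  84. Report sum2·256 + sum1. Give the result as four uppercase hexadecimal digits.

Running sums (mod 255):
  after byte 0 (96): sum1=150, sum2=150
  after byte 1 (AC): sum1=67, sum2=217
  after byte 2 (CB): sum1=15, sum2=232
  after byte 3 (E4): sum1=243, sum2=220
  after byte 4 (84): sum1=120, sum2=85
Checksum = sum2·256 + sum1 = 85·256 + 120 = 21880 = 0x5578.

5578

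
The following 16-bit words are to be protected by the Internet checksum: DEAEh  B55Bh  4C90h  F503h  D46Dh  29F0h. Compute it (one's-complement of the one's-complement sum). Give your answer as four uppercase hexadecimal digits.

One's-complement addition (fold any carry out of bit 15 back into bit 0):
  0xDEAE + 0xB55B = 0x19409 → wrap carry → 0x940A
  0x940A + 0x4C90 = 0x0E09A
  0xE09A + 0xF503 = 0x1D59D → wrap carry → 0xD59E
  0xD59E + 0xD46D = 0x1AA0B → wrap carry → 0xAA0C
  0xAA0C + 0x29F0 = 0x0D3FC
One's-complement sum = 0xD3FC.
Checksum = ~0xD3FC & 0xFFFF = 0x2C03.

2C03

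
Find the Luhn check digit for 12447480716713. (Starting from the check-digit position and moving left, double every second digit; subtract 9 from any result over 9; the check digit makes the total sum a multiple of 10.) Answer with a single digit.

Partial digits right→left: 3 1 7 6 1 7 0 8 4 7 4 4 2 1
Double every second digit counting from the check-digit position (so the 1st, 3rd, 5th, ... of the partial from the right).
  doubled (with −9 where >9): 6 5 2 0 8 8 4 → sum 33
  kept as-is: 1 6 7 8 7 4 1 → sum 34
Total = 33 + 34 = 67.
Check digit = (10 − (67 mod 10)) mod 10 = 3.

3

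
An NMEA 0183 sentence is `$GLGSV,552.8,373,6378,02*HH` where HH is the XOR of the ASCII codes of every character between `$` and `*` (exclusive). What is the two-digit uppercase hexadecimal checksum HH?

52

XOR the ASCII codes of the payload characters:
  'G' = 0x47 → acc = 0x47
  'L' = 0x4C → acc = 0x0B
  'G' = 0x47 → acc = 0x4C
  'S' = 0x53 → acc = 0x1F
  'V' = 0x56 → acc = 0x49
  ',' = 0x2C → acc = 0x65
  '5' = 0x35 → acc = 0x50
  '5' = 0x35 → acc = 0x65
  '2' = 0x32 → acc = 0x57
  '.' = 0x2E → acc = 0x79
  '8' = 0x38 → acc = 0x41
  ',' = 0x2C → acc = 0x6D
  '3' = 0x33 → acc = 0x5E
  '7' = 0x37 → acc = 0x69
  '3' = 0x33 → acc = 0x5A
  ',' = 0x2C → acc = 0x76
  '6' = 0x36 → acc = 0x40
  '3' = 0x33 → acc = 0x73
  '7' = 0x37 → acc = 0x44
  '8' = 0x38 → acc = 0x7C
  ',' = 0x2C → acc = 0x50
  '0' = 0x30 → acc = 0x60
  '2' = 0x32 → acc = 0x52
Checksum = 0x52.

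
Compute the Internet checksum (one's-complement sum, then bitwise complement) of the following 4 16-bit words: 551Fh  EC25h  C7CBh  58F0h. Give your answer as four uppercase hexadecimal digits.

One's-complement addition (fold any carry out of bit 15 back into bit 0):
  0x551F + 0xEC25 = 0x14144 → wrap carry → 0x4145
  0x4145 + 0xC7CB = 0x10910 → wrap carry → 0x0911
  0x0911 + 0x58F0 = 0x06201
One's-complement sum = 0x6201.
Checksum = ~0x6201 & 0xFFFF = 0x9DFE.

9DFE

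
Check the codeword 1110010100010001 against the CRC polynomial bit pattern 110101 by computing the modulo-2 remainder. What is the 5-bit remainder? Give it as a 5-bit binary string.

Modulo-2 division of 1110010100010001 by 110101:
  pos 0: 111001 XOR 110101 = 001100
  pos 2: 110001 XOR 110101 = 000100
  pos 5: 100000 XOR 110101 = 010101
  pos 6: 101011 XOR 110101 = 011110
  pos 7: 111100 XOR 110101 = 001001
  pos 9: 100100 XOR 110101 = 010001
  pos 10: 100011 XOR 110101 = 010110
Remainder = 10110 (nonzero — an error is detected).

10110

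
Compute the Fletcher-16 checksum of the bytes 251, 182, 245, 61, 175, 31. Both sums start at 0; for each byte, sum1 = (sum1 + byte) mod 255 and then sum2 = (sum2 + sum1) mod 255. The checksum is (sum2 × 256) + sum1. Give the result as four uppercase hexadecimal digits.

Running sums (mod 255):
  after byte 0 (251): sum1=251, sum2=251
  after byte 1 (182): sum1=178, sum2=174
  after byte 2 (245): sum1=168, sum2=87
  after byte 3 (61): sum1=229, sum2=61
  after byte 4 (175): sum1=149, sum2=210
  after byte 5 (31): sum1=180, sum2=135
Checksum = sum2·256 + sum1 = 135·256 + 180 = 34740 = 0x87B4.

87B4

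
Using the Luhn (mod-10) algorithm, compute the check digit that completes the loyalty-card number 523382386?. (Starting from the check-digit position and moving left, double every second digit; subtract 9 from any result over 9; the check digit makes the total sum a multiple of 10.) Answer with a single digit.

2

Partial digits right→left: 6 8 3 2 8 3 3 2 5
Double every second digit counting from the check-digit position (so the 1st, 3rd, 5th, ... of the partial from the right).
  doubled (with −9 where >9): 3 6 7 6 1 → sum 23
  kept as-is: 8 2 3 2 → sum 15
Total = 23 + 15 = 38.
Check digit = (10 − (38 mod 10)) mod 10 = 2.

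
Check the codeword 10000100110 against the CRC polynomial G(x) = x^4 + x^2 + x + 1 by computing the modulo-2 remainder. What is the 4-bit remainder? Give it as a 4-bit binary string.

Modulo-2 division of 10000100110 by 10111:
  pos 0: 10000 XOR 10111 = 00111
  pos 2: 11110 XOR 10111 = 01001
  pos 3: 10010 XOR 10111 = 00101
  pos 5: 10111 XOR 10111 = 00000
Remainder = 0000 (zero — the frame passes the CRC check).

0000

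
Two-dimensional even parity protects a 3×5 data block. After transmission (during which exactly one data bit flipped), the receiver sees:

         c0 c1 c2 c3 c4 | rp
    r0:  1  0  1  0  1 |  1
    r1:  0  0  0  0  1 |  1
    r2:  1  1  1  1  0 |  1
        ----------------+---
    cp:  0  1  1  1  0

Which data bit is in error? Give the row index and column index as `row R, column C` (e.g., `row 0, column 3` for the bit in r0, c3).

Recompute each row's even parity and compare to rp:
  r0: data parity 1, sent rp 1 → ok
  r1: data parity 1, sent rp 1 → ok
  r2: data parity 0, sent rp 1 → mismatch
Recompute each column's even parity and compare to cp:
  c0: data parity 0, sent cp 0 → ok
  c1: data parity 1, sent cp 1 → ok
  c2: data parity 0, sent cp 1 → mismatch
  c3: data parity 1, sent cp 1 → ok
  c4: data parity 0, sent cp 0 → ok
Exactly one row (r2) and one column (c2) fail → the flipped bit is at their intersection.

row 2, column 2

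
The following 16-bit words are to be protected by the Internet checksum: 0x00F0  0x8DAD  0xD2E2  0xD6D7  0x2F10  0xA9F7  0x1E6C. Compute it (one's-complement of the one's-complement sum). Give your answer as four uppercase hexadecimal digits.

One's-complement addition (fold any carry out of bit 15 back into bit 0):
  0x00F0 + 0x8DAD = 0x08E9D
  0x8E9D + 0xD2E2 = 0x1617F → wrap carry → 0x6180
  0x6180 + 0xD6D7 = 0x13857 → wrap carry → 0x3858
  0x3858 + 0x2F10 = 0x06768
  0x6768 + 0xA9F7 = 0x1115F → wrap carry → 0x1160
  0x1160 + 0x1E6C = 0x02FCC
One's-complement sum = 0x2FCC.
Checksum = ~0x2FCC & 0xFFFF = 0xD033.

D033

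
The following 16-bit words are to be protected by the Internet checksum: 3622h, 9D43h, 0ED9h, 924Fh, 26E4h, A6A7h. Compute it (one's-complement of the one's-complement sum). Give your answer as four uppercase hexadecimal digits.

One's-complement addition (fold any carry out of bit 15 back into bit 0):
  0x3622 + 0x9D43 = 0x0D365
  0xD365 + 0x0ED9 = 0x0E23E
  0xE23E + 0x924F = 0x1748D → wrap carry → 0x748E
  0x748E + 0x26E4 = 0x09B72
  0x9B72 + 0xA6A7 = 0x14219 → wrap carry → 0x421A
One's-complement sum = 0x421A.
Checksum = ~0x421A & 0xFFFF = 0xBDE5.

BDE5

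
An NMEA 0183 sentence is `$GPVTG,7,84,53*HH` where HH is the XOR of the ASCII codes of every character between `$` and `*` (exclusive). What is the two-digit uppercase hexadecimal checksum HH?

43

XOR the ASCII codes of the payload characters:
  'G' = 0x47 → acc = 0x47
  'P' = 0x50 → acc = 0x17
  'V' = 0x56 → acc = 0x41
  'T' = 0x54 → acc = 0x15
  'G' = 0x47 → acc = 0x52
  ',' = 0x2C → acc = 0x7E
  '7' = 0x37 → acc = 0x49
  ',' = 0x2C → acc = 0x65
  '8' = 0x38 → acc = 0x5D
  '4' = 0x34 → acc = 0x69
  ',' = 0x2C → acc = 0x45
  '5' = 0x35 → acc = 0x70
  '3' = 0x33 → acc = 0x43
Checksum = 0x43.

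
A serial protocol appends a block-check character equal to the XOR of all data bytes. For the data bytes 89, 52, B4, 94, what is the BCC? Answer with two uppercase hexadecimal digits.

FB

XOR the bytes together:
  start with 0x89
  0x89 ⊕ 0x52 = 0xDB
  0xDB ⊕ 0xB4 = 0x6F
  0x6F ⊕ 0x94 = 0xFB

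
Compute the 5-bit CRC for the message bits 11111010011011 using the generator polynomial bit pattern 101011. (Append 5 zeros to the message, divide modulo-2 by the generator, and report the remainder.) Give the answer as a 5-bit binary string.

Append 5 zeros: 1111101001101100000. Divide by 101011 (XOR where the leading bit is 1):
  pos 0: 111110 XOR 101011 = 010101
  pos 1: 101011 XOR 101011 = 000000
  pos 9: 110110 XOR 101011 = 011101
  pos 10: 111010 XOR 101011 = 010001
  pos 11: 100010 XOR 101011 = 001001
  pos 13: 100100 XOR 101011 = 001111
Remainder (last 5 bits) = 01111. This is the CRC / FCS.

01111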